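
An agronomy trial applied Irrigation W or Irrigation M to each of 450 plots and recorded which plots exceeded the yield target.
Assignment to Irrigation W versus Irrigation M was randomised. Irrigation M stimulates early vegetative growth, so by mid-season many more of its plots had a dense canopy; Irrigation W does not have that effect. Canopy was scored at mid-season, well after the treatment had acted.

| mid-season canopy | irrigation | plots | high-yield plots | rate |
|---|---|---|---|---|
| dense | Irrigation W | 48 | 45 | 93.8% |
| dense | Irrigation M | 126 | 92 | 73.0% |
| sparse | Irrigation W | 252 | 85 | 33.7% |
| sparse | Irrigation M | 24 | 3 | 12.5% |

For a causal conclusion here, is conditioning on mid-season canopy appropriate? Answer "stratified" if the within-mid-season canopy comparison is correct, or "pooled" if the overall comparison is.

pooled

The mid-season canopy-specific comparison favours Irrigation W throughout, but the pooled figures favour Irrigation M. The question is whether to condition on mid-season canopy.
The distribution of mid-season canopy is itself part of what the irrigation does — it is an intermediate outcome. Holding it fixed would remove that part of the effect; the total effect is the pooled difference.
Pooled: Irrigation W 43.3% vs Irrigation M 63.3%; Irrigation M is higher overall.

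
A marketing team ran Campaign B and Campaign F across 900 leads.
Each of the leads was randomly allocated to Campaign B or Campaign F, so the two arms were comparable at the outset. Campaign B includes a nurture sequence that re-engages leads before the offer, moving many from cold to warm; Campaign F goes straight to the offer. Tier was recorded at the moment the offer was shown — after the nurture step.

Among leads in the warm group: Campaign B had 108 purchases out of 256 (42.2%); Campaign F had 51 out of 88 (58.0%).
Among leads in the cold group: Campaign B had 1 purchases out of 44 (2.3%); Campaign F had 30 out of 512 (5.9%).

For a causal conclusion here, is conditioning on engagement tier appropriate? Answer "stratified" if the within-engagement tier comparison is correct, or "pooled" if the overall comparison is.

The engagement tier-specific comparison favours Campaign F throughout, but the pooled figures favour Campaign B. The question is whether to condition on engagement tier.
Engagement tier is downstream of the campaign. One should not condition on a consequence of treatment, so the overall rates are the right comparison.
Pooled: Campaign B 36.3% vs Campaign F 13.5%; Campaign B is higher overall.

pooled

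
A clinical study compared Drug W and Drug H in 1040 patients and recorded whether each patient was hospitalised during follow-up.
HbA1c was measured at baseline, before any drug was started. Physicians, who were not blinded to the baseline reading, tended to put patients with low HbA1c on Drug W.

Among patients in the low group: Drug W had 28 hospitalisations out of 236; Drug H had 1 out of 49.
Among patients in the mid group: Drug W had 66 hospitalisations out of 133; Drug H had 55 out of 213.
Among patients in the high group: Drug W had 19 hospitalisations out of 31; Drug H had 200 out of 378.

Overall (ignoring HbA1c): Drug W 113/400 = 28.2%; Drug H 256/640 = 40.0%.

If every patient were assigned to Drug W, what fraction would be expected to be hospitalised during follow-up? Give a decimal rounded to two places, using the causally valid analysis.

HbA1c is set before the drug has any effect — it is not caused by the drug — and it independently drives the outcome. That makes it a confounder, so the causal comparison is within HbA1c levels.
Standardising Drug W to the population HbA1c mix: 0.274·28/236 + 0.333·66/133 + 0.393·19/31 = 0.439.

0.44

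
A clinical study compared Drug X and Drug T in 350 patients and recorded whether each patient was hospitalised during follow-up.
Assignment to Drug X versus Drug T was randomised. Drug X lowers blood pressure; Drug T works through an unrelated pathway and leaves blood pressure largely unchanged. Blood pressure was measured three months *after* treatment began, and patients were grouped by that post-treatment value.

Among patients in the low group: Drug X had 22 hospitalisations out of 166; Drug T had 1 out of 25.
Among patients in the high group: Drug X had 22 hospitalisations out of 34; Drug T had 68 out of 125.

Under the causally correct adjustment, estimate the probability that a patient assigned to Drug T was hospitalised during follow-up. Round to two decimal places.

0.46

Drug T is lower inside every blood pressure stratum but Drug X is lower in aggregate. Whether to stratify depends on how blood pressure relates to the drug.
Stratifying would compare drugs among patients the drugs themselves sorted into blood pressure groups — a form of selection on an intermediate. The unconditioned pooled rates give the total causal effect.
So P(outcome | do(Drug T)) is just the pooled rate for Drug T: 69/150 = 0.460.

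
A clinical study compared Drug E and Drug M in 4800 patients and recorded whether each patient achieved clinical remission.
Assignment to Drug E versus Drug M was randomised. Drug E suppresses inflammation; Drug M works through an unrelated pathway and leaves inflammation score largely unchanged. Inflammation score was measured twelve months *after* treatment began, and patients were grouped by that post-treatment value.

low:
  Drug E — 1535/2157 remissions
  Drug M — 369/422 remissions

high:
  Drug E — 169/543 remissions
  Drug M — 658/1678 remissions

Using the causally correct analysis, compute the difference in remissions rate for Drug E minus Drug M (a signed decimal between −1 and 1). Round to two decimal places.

Because the drug influences inflammation score, inflammation score is a post-treatment mediator, not a confounder. Stratifying on it would bias the estimate; the causal effect is the crude pooled difference.
The causal difference is the pooled difference: 0.631 − 0.489 = +0.142.

+0.14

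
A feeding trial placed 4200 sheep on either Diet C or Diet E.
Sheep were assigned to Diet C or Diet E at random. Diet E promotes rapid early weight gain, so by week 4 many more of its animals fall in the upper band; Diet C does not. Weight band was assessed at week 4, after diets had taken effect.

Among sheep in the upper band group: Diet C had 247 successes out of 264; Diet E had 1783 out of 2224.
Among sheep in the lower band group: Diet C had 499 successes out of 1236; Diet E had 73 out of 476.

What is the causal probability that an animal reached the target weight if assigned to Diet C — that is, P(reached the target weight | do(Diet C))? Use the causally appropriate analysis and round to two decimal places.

Within every week-4 weight band level Diet C has the higher rate, yet pooled Diet E does — Simpson's reversal.
Week-4 weight band is recorded after the diet and is itself shifted by it — it sits on the causal path from diet to outcome. Conditioning on a mediator would strip out part of the effect we want; the pooled comparison gives the total causal effect.
So P(outcome | do(Diet C)) is just the pooled rate for Diet C: 746/1500 = 0.497.

0.50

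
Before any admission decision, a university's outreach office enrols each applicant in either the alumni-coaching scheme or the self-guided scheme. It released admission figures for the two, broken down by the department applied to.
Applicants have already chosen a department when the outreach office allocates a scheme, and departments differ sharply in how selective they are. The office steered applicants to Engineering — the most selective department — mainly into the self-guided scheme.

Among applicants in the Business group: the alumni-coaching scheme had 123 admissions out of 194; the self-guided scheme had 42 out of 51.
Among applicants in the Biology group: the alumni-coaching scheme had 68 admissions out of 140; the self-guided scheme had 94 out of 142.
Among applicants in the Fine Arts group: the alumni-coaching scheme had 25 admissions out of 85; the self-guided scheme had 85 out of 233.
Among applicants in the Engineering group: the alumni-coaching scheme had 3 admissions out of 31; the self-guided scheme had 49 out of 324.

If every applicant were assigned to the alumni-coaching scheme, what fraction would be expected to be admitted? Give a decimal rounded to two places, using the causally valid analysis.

0.35

Department satisfies the back-door criterion: it is not a descendant of the outreach scheme, and it blocks the spurious path from outreach scheme to outcome. Adjusting for it (i.e., using the within-department rates) gives the causal effect.
Standardising the alumni-coaching scheme to the population department mix: 0.204·123/194 + 0.235·68/140 + 0.265·25/85 + 0.296·3/31 = 0.350.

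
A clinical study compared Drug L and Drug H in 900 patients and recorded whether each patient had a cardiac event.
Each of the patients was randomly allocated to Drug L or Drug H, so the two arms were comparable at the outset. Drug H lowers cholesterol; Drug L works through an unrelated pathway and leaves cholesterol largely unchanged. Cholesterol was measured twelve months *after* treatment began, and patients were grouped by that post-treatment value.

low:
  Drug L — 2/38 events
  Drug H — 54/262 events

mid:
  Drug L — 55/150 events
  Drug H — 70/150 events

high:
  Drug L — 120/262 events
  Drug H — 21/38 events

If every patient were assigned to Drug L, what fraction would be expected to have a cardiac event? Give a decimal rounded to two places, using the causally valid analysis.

0.39

The stratified and pooled comparisons disagree (Drug L wins within each cholesterol; Drug H wins overall), so the answer turns on the causal role of cholesterol.
Cholesterol lies on the pathway drug → cholesterol → outcome, so adjusting for it blocks the indirect effect. For the total causal effect of drug, use the unadjusted pooled rates.
So P(outcome | do(Drug L)) is just the pooled rate for Drug L: 177/450 = 0.393.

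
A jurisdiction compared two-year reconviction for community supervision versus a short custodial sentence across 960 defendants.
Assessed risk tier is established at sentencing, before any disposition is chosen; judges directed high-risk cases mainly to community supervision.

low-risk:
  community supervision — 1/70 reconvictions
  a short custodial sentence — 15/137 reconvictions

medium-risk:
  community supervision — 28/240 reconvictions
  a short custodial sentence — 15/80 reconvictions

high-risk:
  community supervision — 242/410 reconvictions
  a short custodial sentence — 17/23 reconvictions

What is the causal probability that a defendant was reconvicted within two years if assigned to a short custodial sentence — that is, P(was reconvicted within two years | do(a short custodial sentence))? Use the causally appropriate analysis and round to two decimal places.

0.42

Here assessed risk tier is a common cause — it drives both which disposition a case falls under and the outcome. The crude comparison mixes populations; the stratum-specific rates are the causally relevant ones.
Standardising a short custodial sentence to the population assessed risk tier mix: 0.216·15/137 + 0.333·15/80 + 0.451·17/23 = 0.419.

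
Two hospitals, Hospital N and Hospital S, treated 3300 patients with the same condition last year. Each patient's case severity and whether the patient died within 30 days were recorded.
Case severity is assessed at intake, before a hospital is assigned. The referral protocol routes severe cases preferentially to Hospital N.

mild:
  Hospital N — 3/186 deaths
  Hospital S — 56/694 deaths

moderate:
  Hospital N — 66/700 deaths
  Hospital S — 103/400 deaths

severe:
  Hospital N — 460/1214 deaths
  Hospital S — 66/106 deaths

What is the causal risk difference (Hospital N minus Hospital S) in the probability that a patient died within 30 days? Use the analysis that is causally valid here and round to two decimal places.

-0.17

Nothing the hospital does changes case severity; the imbalance is an allocation artefact. With case severity also predicting the outcome, the pooled figure is confounded, and the within-stratum comparison is the causal one.
Adjusting over the population distribution of case severity: 0.267·(0.016−0.081) + 0.333·(0.094−0.258) + 0.400·(0.379−0.623) = -0.169.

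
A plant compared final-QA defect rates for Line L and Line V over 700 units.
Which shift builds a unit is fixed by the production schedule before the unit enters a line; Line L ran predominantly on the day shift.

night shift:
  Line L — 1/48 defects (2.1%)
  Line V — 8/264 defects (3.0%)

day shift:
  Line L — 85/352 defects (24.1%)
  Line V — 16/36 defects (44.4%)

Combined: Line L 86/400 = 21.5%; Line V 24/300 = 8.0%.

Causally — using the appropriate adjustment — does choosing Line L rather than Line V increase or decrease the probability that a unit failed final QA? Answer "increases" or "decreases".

The stratified and pooled comparisons disagree (Line L wins within each shift; Line V wins overall), so the answer turns on the causal role of shift.
The imbalance in shift arose from how units were allocated, not from anything the line did; and shift independently affects the outcome. The pooled gap is confounded — condition on shift.
Within each level — night shift: 2.1% vs 3.0%; day shift: 24.1% vs 44.4% — Line L is lower every time.

decreases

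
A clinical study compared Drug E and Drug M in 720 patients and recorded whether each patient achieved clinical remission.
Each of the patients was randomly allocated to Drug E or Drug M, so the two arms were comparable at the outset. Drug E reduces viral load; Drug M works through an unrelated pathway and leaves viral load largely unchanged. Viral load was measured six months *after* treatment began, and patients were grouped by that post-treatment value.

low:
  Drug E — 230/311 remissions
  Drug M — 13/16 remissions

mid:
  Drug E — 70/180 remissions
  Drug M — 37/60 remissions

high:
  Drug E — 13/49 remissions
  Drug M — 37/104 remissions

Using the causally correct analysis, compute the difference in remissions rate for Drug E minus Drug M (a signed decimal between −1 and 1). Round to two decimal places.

+0.10

Viral load is recorded after the drug and is itself shifted by it — it sits on the causal path from drug to outcome. Conditioning on a mediator would strip out part of the effect we want; the pooled comparison gives the total causal effect.
The causal difference is the pooled difference: 0.580 − 0.483 = +0.096.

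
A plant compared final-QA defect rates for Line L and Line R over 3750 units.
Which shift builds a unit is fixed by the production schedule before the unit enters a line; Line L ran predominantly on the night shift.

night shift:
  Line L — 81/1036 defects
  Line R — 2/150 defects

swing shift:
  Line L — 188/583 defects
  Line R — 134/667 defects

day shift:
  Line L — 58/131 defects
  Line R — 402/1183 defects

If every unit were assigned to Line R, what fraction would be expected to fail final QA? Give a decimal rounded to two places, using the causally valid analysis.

The stratified and pooled comparisons disagree (Line R wins within each shift; Line L wins overall), so the answer turns on the causal role of shift.
Here shift is a common cause — it drives both which line a case falls under and the outcome. The crude comparison mixes populations; the stratum-specific rates are the causally relevant ones.
Standardising Line R to the population shift mix: 0.316·2/150 + 0.333·134/667 + 0.350·402/1183 = 0.190.

0.19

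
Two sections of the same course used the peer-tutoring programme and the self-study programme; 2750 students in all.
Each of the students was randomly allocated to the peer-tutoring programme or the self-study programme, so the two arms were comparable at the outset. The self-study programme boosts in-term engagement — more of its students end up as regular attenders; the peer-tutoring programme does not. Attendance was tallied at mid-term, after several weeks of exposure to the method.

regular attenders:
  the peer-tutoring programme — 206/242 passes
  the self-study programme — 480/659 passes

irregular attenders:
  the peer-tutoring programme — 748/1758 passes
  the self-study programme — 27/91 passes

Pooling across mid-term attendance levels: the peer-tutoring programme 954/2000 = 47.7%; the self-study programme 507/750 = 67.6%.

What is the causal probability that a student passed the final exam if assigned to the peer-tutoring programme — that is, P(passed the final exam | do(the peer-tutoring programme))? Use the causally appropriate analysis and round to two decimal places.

0.48

Because the teaching method influences mid-term attendance, mid-term attendance is a post-treatment mediator, not a confounder. Stratifying on it would bias the estimate; the causal effect is the crude pooled difference.
So P(outcome | do(the peer-tutoring programme)) is just the pooled rate for the peer-tutoring programme: 954/2000 = 0.477.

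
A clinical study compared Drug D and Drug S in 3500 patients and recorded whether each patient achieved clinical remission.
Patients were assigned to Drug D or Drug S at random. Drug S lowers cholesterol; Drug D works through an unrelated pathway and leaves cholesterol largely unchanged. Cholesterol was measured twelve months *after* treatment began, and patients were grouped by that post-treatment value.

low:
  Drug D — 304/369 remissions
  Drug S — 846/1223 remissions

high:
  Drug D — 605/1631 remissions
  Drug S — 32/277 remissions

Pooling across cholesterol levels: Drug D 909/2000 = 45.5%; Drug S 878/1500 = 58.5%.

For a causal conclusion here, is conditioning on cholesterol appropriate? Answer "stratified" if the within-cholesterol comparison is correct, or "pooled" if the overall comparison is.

Cholesterol is recorded after the drug and is itself shifted by it — it sits on the causal path from drug to outcome. Conditioning on a mediator would strip out part of the effect we want; the pooled comparison gives the total causal effect.
Pooled: Drug D 45.5% vs Drug S 58.5%; Drug S is higher overall.

pooled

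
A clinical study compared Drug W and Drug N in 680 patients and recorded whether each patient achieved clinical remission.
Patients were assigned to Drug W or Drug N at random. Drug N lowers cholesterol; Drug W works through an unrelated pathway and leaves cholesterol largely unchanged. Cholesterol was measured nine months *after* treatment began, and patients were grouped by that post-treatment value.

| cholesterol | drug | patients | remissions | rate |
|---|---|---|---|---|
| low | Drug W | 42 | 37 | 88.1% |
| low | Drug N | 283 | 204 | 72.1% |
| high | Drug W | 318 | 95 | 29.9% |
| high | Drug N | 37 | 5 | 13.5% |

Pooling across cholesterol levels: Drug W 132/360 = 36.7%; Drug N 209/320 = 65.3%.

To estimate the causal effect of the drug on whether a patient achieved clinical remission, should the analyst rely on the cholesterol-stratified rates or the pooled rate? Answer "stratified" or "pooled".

Within every cholesterol level Drug W has the higher rate, yet pooled Drug N does — Simpson's reversal.
Cholesterol is recorded after the drug and is itself shifted by it — it sits on the causal path from drug to outcome. Conditioning on a mediator would strip out part of the effect we want; the pooled comparison gives the total causal effect.
Pooled: Drug W 36.7% vs Drug N 65.3%; Drug N is higher overall.

pooled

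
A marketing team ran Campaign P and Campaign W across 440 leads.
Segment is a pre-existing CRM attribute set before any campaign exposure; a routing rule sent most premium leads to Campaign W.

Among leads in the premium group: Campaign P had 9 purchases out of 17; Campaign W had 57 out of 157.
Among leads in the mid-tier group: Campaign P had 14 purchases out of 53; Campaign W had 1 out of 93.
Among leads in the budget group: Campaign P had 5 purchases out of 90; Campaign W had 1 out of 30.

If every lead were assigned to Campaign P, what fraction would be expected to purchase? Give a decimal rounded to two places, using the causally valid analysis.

Nothing the campaign does changes customer segment; the imbalance is an allocation artefact. With customer segment also predicting the outcome, the pooled figure is confounded, and the within-stratum comparison is the causal one.
Standardising Campaign P to the population customer segment mix: 0.395·9/17 + 0.332·14/53 + 0.273·5/90 = 0.312.

0.31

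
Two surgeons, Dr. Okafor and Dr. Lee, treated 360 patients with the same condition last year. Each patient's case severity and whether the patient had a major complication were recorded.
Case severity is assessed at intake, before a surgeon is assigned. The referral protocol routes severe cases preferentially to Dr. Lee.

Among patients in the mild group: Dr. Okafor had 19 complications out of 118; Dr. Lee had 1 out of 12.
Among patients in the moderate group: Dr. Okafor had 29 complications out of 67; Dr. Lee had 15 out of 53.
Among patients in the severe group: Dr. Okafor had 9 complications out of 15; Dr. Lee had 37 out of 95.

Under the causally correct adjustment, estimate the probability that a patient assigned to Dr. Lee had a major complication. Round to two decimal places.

Case severity is set before the surgeon has any effect — it is not caused by the surgeon — and it independently drives the outcome. That makes it a confounder, so the causal comparison is within case severity levels.
Standardising Dr. Lee to the population case severity mix: 0.361·1/12 + 0.333·15/53 + 0.306·37/95 = 0.243.

0.24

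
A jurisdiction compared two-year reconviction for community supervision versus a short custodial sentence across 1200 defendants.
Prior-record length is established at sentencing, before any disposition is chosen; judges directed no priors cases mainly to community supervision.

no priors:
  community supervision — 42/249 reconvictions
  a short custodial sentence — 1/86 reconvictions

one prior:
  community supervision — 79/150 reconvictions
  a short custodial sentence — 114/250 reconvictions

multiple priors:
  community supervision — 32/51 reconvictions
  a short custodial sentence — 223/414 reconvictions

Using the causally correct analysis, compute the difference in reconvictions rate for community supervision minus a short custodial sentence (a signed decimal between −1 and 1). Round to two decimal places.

+0.10

Here prior-record length is a common cause — it drives both which disposition a case falls under and the outcome. The crude comparison mixes populations; the stratum-specific rates are the causally relevant ones.
Adjusting over the population distribution of prior-record length: 0.279·(0.169−0.012) + 0.333·(0.527−0.456) + 0.388·(0.627−0.539) = +0.102.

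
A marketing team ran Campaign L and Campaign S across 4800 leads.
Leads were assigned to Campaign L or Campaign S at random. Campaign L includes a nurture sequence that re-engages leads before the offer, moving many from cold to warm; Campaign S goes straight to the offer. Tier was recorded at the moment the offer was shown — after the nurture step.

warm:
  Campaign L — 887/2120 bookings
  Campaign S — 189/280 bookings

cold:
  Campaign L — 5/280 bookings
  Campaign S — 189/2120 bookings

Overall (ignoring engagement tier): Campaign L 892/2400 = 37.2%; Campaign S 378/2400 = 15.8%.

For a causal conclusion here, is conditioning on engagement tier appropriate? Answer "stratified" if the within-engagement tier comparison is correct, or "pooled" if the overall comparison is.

pooled

Engagement tier is recorded after the campaign and is itself shifted by it — it sits on the causal path from campaign to outcome. Conditioning on a mediator would strip out part of the effect we want; the pooled comparison gives the total causal effect.
Pooled: Campaign L 37.2% vs Campaign S 15.8%; Campaign L is higher overall.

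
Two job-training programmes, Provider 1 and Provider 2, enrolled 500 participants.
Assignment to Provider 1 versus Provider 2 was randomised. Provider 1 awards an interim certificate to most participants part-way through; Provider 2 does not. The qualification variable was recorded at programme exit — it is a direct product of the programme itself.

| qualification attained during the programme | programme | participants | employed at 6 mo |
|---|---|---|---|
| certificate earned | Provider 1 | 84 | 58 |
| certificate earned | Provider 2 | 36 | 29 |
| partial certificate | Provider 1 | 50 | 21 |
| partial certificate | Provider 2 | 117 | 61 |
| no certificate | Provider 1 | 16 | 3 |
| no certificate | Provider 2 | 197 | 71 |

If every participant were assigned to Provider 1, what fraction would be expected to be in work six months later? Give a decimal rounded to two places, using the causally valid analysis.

0.55

The stratified and pooled comparisons disagree (Provider 2 wins within each qualification attained during the programme; Provider 1 wins overall), so the answer turns on the causal role of qualification attained during the programme.
Qualification attained during the programme is recorded after the programme and is itself shifted by it — it sits on the causal path from programme to outcome. Conditioning on a mediator would strip out part of the effect we want; the pooled comparison gives the total causal effect.
So P(outcome | do(Provider 1)) is just the pooled rate for Provider 1: 82/150 = 0.547.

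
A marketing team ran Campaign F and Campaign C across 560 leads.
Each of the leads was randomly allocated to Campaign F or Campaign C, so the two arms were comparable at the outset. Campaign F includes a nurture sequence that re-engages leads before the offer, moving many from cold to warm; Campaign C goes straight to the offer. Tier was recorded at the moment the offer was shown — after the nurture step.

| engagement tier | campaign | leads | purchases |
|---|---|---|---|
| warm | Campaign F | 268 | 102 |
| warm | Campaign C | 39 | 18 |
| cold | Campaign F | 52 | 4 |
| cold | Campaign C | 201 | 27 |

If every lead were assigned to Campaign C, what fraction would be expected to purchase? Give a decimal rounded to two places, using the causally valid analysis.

Within every engagement tier level Campaign C has the higher rate, yet pooled Campaign F does — Simpson's reversal.
Engagement tier here is a post-treatment variable shaped by the campaign; conditioning on it would introduce bias rather than remove it. The overall comparison is the causal one.
So P(outcome | do(Campaign C)) is just the pooled rate for Campaign C: 45/240 = 0.188.

0.19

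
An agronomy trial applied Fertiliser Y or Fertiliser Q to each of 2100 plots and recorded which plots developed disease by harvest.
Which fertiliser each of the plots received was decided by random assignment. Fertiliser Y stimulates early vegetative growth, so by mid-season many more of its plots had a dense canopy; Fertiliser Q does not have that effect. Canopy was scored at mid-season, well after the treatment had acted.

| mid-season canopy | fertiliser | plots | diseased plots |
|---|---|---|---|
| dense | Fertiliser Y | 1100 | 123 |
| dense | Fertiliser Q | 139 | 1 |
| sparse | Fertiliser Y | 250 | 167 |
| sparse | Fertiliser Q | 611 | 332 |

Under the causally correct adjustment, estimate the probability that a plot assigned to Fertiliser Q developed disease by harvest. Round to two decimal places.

The mid-season canopy-specific comparison favours Fertiliser Q throughout, but the pooled figures favour Fertiliser Y. The question is whether to condition on mid-season canopy.
Mid-season canopy is downstream of the fertiliser. One should not condition on a consequence of treatment, so the overall rates are the right comparison.
So P(outcome | do(Fertiliser Q)) is just the pooled rate for Fertiliser Q: 333/750 = 0.444.

0.44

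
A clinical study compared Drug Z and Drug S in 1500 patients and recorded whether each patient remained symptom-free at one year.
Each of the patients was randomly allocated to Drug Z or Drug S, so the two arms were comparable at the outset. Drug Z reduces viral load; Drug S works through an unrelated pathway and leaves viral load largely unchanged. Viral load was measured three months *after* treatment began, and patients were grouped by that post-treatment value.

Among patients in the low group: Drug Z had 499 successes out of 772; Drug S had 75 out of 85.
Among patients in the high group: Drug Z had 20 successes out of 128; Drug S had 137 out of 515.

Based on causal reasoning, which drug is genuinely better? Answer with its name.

Drug Z

The stratified and pooled comparisons disagree (Drug S wins within each viral load; Drug Z wins overall), so the answer turns on the causal role of viral load.
Viral load here is a post-treatment variable shaped by the drug; conditioning on it would introduce bias rather than remove it. The overall comparison is the causal one.
Pooled: Drug Z 57.7% vs Drug S 35.3%; Drug Z is higher overall.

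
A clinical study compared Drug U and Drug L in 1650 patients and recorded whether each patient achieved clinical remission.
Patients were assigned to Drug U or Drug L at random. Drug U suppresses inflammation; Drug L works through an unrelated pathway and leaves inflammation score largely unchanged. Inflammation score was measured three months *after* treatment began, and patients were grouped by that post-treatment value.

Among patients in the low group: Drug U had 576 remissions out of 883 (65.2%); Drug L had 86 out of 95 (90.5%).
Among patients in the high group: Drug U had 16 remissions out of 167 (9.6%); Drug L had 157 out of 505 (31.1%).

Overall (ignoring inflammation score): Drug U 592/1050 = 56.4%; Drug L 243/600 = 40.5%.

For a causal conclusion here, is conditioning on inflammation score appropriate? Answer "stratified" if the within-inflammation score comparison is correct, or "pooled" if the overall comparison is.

The inflammation score-specific comparison favours Drug L throughout, but the pooled figures favour Drug U. The question is whether to condition on inflammation score.
Stratifying would compare drugs among patients the drugs themselves sorted into inflammation score groups — a form of selection on an intermediate. The unconditioned pooled rates give the total causal effect.
Pooled: Drug U 56.4% vs Drug L 40.5%; Drug U is higher overall.

pooled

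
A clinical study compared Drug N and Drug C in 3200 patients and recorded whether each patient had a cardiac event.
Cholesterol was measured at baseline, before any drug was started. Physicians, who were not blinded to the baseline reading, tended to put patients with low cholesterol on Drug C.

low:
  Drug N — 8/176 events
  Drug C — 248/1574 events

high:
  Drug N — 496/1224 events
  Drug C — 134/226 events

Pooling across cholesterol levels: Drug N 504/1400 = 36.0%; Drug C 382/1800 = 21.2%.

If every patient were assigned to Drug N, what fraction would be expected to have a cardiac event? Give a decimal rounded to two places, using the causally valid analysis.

Cholesterol is set before the drug has any effect — it is not caused by the drug — and it independently drives the outcome. That makes it a confounder, so the causal comparison is within cholesterol levels.
Standardising Drug N to the population cholesterol mix: 0.547·8/176 + 0.453·496/1224 = 0.208.

0.21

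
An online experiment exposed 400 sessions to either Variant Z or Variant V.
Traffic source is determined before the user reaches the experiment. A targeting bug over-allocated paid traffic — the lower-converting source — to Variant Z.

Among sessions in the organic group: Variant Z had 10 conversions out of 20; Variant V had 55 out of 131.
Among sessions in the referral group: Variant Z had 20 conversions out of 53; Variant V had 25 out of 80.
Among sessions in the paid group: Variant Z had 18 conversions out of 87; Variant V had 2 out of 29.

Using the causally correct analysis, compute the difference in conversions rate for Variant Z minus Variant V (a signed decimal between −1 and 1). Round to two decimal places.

+0.09

The traffic source-specific comparison favours Variant Z throughout, but the pooled figures favour Variant V. The question is whether to condition on traffic source.
The imbalance in traffic source arose from how sessions were allocated, not from anything the variant did; and traffic source independently affects the outcome. The pooled gap is confounded — condition on traffic source.
Adjusting over the population distribution of traffic source: 0.378·(0.500−0.420) + 0.333·(0.377−0.312) + 0.290·(0.207−0.069) = +0.092.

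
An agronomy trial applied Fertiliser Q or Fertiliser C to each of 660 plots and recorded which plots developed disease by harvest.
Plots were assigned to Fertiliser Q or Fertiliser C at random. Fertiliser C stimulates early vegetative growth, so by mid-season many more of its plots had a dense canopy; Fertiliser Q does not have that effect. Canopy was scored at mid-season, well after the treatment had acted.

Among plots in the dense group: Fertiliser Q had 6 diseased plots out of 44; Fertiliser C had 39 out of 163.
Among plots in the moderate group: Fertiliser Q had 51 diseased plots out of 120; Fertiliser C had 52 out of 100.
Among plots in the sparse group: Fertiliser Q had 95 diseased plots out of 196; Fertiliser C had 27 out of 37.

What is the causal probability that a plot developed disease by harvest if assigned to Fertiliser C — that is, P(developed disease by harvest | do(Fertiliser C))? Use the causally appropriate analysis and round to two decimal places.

Mid-season canopy is downstream of the fertiliser. One should not condition on a consequence of treatment, so the overall rates are the right comparison.
So P(outcome | do(Fertiliser C)) is just the pooled rate for Fertiliser C: 118/300 = 0.393.

0.39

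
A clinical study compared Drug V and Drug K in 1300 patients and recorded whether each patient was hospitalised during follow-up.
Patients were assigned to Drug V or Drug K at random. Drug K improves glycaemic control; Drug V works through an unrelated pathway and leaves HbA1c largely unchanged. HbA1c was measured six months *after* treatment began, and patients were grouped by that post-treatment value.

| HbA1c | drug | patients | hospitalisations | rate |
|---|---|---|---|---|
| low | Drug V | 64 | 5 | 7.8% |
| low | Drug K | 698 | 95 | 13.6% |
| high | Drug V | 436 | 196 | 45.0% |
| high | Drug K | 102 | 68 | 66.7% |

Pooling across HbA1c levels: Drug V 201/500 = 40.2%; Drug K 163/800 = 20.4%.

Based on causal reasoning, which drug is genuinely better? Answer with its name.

Drug V is lower inside every HbA1c stratum but Drug K is lower in aggregate. Whether to stratify depends on how HbA1c relates to the drug.
Stratifying would compare drugs among patients the drugs themselves sorted into HbA1c groups — a form of selection on an intermediate. The unconditioned pooled rates give the total causal effect.
Pooled: Drug V 40.2% vs Drug K 20.4%; Drug K is lower overall.

Drug K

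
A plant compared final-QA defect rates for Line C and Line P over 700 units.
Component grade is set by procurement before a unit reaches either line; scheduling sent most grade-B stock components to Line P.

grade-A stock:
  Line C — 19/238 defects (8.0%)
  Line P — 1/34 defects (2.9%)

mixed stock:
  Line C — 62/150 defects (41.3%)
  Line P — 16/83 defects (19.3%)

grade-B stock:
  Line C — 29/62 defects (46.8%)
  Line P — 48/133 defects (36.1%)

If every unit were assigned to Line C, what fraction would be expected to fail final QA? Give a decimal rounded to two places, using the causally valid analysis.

Component grade differs across lines for reasons unrelated to any effect of the line itself, and it separately predicts the outcome — a classic confounder. We must compare within component grade levels.
Standardising Line C to the population component grade mix: 0.389·19/238 + 0.333·62/150 + 0.279·29/62 = 0.299.

0.30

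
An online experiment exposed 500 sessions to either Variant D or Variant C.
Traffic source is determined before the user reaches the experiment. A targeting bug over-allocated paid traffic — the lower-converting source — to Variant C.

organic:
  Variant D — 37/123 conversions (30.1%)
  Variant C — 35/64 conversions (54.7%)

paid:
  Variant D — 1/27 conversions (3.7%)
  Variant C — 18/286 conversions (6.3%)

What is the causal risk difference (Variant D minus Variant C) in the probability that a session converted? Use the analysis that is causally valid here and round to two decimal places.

The imbalance in traffic source arose from how sessions were allocated, not from anything the variant did; and traffic source independently affects the outcome. The pooled gap is confounded — condition on traffic source.
Adjusting over the population distribution of traffic source: 0.374·(0.301−0.547) + 0.626·(0.037−0.063) = -0.108.

-0.11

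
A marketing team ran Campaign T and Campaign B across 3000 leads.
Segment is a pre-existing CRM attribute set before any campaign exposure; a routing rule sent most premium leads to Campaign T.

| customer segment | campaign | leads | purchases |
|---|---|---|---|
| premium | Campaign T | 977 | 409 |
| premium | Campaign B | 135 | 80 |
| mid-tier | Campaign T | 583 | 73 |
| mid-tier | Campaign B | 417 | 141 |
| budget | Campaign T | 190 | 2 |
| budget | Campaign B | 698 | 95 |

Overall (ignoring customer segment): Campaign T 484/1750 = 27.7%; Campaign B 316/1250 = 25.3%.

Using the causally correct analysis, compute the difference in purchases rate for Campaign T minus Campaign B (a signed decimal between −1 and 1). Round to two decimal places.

Since customer segment is a pre-existing factor (not a product of the campaign) and it affects the outcome on its own, it is a confounder. The stratified rates, not the pooled rate, identify the causal effect.
Adjusting over the population distribution of customer segment: 0.371·(0.419−0.593) + 0.333·(0.125−0.338) + 0.296·(0.011−0.136) = -0.173.

-0.17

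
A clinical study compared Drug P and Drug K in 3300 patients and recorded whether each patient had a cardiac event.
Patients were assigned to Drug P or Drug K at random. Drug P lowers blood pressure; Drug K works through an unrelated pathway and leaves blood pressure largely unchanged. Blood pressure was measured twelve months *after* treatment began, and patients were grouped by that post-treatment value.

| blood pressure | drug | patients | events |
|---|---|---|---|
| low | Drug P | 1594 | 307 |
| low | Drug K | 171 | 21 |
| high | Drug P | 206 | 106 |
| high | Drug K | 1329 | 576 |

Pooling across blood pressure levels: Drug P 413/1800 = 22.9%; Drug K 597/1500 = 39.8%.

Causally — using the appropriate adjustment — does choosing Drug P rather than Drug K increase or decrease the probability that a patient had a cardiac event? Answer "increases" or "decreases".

decreases

Drug K is lower inside every blood pressure stratum but Drug P is lower in aggregate. Whether to stratify depends on how blood pressure relates to the drug.
The distribution of blood pressure is itself part of what the drug does — it is an intermediate outcome. Holding it fixed would remove that part of the effect; the total effect is the pooled difference.
Pooled: Drug P 22.9% vs Drug K 39.8%; Drug P is lower overall.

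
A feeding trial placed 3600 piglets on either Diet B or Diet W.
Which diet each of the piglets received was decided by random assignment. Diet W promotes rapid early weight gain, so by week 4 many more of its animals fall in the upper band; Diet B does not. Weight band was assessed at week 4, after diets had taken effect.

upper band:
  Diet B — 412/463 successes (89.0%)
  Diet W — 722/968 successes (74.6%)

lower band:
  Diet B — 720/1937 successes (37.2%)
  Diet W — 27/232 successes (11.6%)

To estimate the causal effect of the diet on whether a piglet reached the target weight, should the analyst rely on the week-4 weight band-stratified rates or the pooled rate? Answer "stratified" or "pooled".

Within every week-4 weight band level Diet B has the higher rate, yet pooled Diet W does — Simpson's reversal.
Week-4 weight band is downstream of the diet. One should not condition on a consequence of treatment, so the overall rates are the right comparison.
Pooled: Diet B 47.2% vs Diet W 62.4%; Diet W is higher overall.

pooled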